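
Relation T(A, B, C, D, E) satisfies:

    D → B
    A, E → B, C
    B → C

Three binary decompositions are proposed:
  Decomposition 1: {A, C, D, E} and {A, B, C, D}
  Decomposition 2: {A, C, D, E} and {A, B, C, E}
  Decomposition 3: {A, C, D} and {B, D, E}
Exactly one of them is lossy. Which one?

Decomposition 1: common = {A, C, D}, closure = {A, B, C, D} → lossless.
Decomposition 2: common = {A, C, E}, closure = {A, B, C, E} → lossless.
Decomposition 3: common = {D}, closure = {B, C, D} → lossy.

Decomposition 3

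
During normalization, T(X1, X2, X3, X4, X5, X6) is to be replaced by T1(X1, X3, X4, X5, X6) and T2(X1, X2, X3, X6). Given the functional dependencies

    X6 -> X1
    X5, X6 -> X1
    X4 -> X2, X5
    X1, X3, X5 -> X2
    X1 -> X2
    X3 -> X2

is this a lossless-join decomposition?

Yes

Common attributes: T1 ∩ T2 = {X1, X3, X6}.
Closure of {X1, X3, X6}: X1 → X2 applies, adding X2. So (X1, X3, X6)⁺ = {X1, X2, X3, X6}.
This closure contains every attribute of T2, so T1 ∩ T2 → T2. The join is lossless.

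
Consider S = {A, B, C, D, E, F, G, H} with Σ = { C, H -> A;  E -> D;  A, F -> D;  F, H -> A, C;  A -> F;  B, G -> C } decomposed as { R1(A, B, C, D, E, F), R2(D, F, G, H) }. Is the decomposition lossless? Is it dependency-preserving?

Lossless test: (D, F)⁺ = {D, F}, which is a superkey of neither fragment — lossy.
Dependency preservation: the restricted closure of {C, H} across the fragments never reaches {A}, so C, H → A cannot be enforced without a join — not preserved.

lossy and not dependency-preserving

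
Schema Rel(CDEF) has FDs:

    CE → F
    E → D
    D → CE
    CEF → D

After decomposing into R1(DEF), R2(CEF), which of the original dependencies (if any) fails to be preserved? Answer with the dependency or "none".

CE → F lies within R2.
E → D lies within R1.
D → CE: restricted closure across fragments reaches CE.
CEF → D: restricted closure across fragments reaches D.
Every dependency is enforceable on the fragments, so the decomposition is dependency-preserving.

none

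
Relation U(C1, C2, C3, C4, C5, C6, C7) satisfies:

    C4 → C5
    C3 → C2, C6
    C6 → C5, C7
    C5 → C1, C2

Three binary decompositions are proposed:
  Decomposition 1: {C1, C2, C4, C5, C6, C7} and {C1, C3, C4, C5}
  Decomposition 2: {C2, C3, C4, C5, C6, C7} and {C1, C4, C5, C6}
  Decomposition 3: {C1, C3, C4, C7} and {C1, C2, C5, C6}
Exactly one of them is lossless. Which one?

Decomposition 1: common = {C1, C4, C5}, closure = {C1, C2, C4, C5} → lossy.
Decomposition 2: common = {C4, C5, C6}, closure = {C1, C2, C4, C5, C6, C7} → lossless.
Decomposition 3: common = {C1}, closure = {C1} → lossy.

Decomposition 2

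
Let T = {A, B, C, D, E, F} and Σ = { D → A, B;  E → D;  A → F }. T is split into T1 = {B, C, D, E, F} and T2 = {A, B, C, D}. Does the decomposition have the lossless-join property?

Common attributes: T1 ∩ T2 = {B, C, D}.
Closure of {B, C, D}: D → A, B applies, adding A; A → F applies, adding F. So (B, C, D)⁺ = {A, B, C, D, F}.
This closure contains every attribute of T2, so T1 ∩ T2 → T2. The join is lossless.

Yes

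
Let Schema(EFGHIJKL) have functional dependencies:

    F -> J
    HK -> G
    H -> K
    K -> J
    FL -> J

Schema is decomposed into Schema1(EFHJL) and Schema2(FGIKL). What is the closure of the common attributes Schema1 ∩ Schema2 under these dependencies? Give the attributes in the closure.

Schema1 ∩ Schema2 = {FL}.
F → J applies, adding J
Closure: {FJL}.

FJL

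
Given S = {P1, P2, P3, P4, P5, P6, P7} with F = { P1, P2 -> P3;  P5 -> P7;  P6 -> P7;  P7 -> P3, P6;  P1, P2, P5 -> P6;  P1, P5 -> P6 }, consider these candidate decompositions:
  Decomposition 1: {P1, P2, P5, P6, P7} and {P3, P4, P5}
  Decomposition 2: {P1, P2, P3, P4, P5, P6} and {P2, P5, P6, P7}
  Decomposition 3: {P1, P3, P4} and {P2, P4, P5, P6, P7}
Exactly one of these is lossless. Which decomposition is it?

Decomposition 2

Decomposition 1: common = {P5}, closure = {P3, P5, P6, P7} → lossy.
Decomposition 2: common = {P2, P5, P6}, closure = {P2, P3, P5, P6, P7} → lossless.
Decomposition 3: common = {P4}, closure = {P4} → lossy.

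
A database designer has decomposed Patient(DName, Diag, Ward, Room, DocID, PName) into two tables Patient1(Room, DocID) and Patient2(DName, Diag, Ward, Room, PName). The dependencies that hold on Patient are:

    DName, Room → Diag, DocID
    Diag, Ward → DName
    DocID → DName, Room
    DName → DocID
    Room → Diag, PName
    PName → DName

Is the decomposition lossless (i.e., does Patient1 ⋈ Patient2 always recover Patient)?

Yes

Common attributes: Patient1 ∩ Patient2 = {Room}.
Closure of {Room}: Room → Diag, PName applies, adding Diag, PName; PName → DName applies, adding DName; DName, Room → Diag, DocID applies, adding DocID. So (Room)⁺ = {DName, Diag, Room, DocID, PName}.
This closure contains every attribute of Patient1, so Patient1 ∩ Patient2 → Patient1. The join is lossless.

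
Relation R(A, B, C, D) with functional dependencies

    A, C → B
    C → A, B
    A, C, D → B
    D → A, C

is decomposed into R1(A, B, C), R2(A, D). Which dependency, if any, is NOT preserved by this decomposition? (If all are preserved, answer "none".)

D → A, C

Check D → A, C: no single fragment contains all of {A, C, D}, and the restricted closure of {D} across the fragments never reaches {A, C}.
A, C → B is preserved.
C → A, B is preserved.
A, C, D → B is preserved.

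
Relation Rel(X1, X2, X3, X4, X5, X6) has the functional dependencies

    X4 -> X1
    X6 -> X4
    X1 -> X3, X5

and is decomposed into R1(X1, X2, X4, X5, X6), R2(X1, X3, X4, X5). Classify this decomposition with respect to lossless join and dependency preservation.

Lossless test: (X1, X4, X5)⁺ = {X1, X3, X4, X5}, which contains all of one fragment — lossless.
Dependency preservation: every FD's attributes lie within a single fragment, so each can be enforced locally — preserved.

lossless and dependency-preserving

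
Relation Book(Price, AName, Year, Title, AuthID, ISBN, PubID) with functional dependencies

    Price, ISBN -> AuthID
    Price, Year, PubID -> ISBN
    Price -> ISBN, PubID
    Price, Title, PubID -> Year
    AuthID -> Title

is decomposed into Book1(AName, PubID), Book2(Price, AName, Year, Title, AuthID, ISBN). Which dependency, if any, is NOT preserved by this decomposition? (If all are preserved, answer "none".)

Check Price → ISBN, PubID: no single fragment contains all of {Price, ISBN, PubID}, and the restricted closure of {Price} across the fragments never reaches {ISBN, PubID}.
Price, ISBN → AuthID is preserved.
Price, Year, PubID → ISBN is preserved.
Price, Title, PubID → Year is preserved.
AuthID → Title is preserved.

Price -> ISBN, PubID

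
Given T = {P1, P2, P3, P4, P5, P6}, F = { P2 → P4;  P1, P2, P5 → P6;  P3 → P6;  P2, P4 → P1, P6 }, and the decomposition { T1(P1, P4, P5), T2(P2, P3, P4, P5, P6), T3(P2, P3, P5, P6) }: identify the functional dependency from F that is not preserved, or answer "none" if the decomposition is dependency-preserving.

P2, P4 → P1, P6

Check P2, P4 → P1, P6: no single fragment contains all of {P1, P2, P4, P6}, and the restricted closure of {P2, P4} across the fragments never reaches {P1, P6}.
P2 → P4 is preserved.
P1, P2, P5 → P6 is preserved.
P3 → P6 is preserved.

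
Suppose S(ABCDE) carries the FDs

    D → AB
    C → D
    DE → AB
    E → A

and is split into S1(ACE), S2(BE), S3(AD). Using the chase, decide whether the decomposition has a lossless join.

Chase test. Columns are ABCDE; row i has aⱼ where attribute j ∈ Si, else bᵢⱼ.
Initial tableau (one row per fragment):
  row 1: a1 b12 a3 b14 a5
  row 2: b21 a2 b23 b24 a5
  row 3: a1 b32 b33 a4 b35
Rows 1 and 2 agree on E; apply E→A and equate their A entries.
No row becomes fully distinguished — the join is lossy.

No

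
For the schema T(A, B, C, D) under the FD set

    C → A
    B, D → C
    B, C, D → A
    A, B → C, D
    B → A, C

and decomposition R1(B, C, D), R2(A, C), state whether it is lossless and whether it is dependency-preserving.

lossless and dependency-preserving

Lossless test: (C)⁺ = {A, C}, which contains all of one fragment — lossless.
Dependency preservation: B, C, D → A; A, B → C, D; B → A, C are not contained in any single fragment, but the restricted closure of each left-hand side across the fragments still reaches the right-hand side; the remaining FDs each lie inside some fragment. All dependencies are preserved.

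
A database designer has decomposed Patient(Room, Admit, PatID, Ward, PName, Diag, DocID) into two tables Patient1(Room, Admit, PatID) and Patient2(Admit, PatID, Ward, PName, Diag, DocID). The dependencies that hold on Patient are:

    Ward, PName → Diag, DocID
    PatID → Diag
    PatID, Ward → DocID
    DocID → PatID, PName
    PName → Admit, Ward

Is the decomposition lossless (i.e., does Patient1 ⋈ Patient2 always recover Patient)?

No

Common attributes: Patient1 ∩ Patient2 = {Admit, PatID}.
Closure of {Admit, PatID}: PatID → Diag applies, adding Diag. So (Admit, PatID)⁺ = {Admit, PatID, Diag}.
The closure contains neither all of Patient1 = {Room, Admit, PatID} nor all of Patient2 = {Admit, PatID, Ward, PName, Diag, DocID}, so the common attributes are not a superkey of either fragment. The join is lossy.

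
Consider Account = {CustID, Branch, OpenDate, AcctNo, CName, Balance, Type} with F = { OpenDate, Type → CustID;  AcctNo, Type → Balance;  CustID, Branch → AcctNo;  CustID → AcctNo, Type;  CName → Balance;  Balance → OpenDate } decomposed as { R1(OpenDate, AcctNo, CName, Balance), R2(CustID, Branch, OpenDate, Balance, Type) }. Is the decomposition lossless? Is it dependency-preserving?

Lossless test: (OpenDate, Balance)⁺ = {OpenDate, Balance}, which is a superkey of neither fragment — lossy.
Dependency preservation: the restricted closure of {AcctNo, Type} across the fragments never reaches {Balance}, so AcctNo, Type → Balance cannot be enforced without a join — not preserved.

lossy and not dependency-preserving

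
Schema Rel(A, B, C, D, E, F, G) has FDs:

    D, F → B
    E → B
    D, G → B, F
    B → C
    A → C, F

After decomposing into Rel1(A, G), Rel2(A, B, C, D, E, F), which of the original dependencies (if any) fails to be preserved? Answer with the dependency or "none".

Check D, G → B, F: no single fragment contains all of {B, D, F, G}, and the restricted closure of {D, G} across the fragments never reaches {B, F}.
D, F → B is preserved.
E → B is preserved.
B → C is preserved.
A → C, F is preserved.

D, G → B, F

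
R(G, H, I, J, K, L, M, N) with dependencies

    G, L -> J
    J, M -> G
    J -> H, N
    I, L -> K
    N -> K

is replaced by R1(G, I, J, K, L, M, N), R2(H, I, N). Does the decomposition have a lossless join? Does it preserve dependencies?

lossy and not dependency-preserving

Lossless test: (I, N)⁺ = {I, K, N}, which is a superkey of neither fragment — lossy.
Dependency preservation: the restricted closure of {J} across the fragments never reaches {H, N}, so J → H, N cannot be enforced without a join — not preserved.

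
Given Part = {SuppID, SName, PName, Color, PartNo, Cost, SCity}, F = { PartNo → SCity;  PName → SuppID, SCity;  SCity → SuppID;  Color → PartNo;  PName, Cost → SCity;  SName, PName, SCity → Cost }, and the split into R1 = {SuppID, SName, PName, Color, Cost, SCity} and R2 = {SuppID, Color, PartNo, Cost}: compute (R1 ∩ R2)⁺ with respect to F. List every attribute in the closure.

R1 ∩ R2 = {SuppID, Color, Cost}.
Color → PartNo applies, adding PartNo
PartNo → SCity applies, adding SCity
Closure: {SuppID, Color, PartNo, Cost, SCity}.

SuppID, Color, PartNo, Cost, SCity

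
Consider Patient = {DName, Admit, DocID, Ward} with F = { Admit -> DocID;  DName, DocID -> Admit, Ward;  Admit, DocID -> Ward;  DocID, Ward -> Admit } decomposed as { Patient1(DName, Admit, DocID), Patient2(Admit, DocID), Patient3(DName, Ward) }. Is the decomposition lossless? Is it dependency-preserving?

lossy and not dependency-preserving

Lossless test (chase): Rows 1 and 2 agree on Admit, DocID; apply Admit, DocID→Ward and equate their Ward entries. No row becomes fully distinguished — the join is lossy.
Dependency preservation: the restricted closure of {DName, DocID} across the fragments never reaches {Admit, Ward}, so DName, DocID → Admit, Ward cannot be enforced without a join — not preserved.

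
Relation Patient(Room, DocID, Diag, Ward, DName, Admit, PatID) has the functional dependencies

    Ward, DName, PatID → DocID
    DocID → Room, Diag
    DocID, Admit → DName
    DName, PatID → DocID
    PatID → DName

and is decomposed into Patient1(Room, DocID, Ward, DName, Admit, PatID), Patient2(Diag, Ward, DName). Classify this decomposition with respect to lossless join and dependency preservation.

lossy and not dependency-preserving

Lossless test: (Ward, DName)⁺ = {Ward, DName}, which is a superkey of neither fragment — lossy.
Dependency preservation: the restricted closure of {DocID} across the fragments never reaches {Room, Diag}, so DocID → Room, Diag cannot be enforced without a join — not preserved.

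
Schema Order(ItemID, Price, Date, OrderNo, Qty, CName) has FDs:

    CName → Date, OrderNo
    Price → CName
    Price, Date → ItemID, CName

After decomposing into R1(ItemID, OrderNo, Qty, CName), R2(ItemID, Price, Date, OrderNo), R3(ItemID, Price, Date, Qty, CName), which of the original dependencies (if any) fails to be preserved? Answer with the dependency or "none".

CName → Date, OrderNo: restricted closure across fragments reaches Date, OrderNo.
Price → CName lies within R3.
Price, Date → ItemID, CName lies within R3.
Every dependency is enforceable on the fragments, so the decomposition is dependency-preserving.

none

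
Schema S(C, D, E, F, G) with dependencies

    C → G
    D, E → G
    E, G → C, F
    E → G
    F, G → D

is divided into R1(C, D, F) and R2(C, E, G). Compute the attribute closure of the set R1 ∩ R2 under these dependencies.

C, G

R1 ∩ R2 = {C}.
C → G applies, adding G
Closure: {C, G}.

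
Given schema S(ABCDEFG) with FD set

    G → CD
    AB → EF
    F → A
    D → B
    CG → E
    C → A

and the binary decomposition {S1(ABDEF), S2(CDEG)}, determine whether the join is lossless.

Common attributes: S1 ∩ S2 = {DE}.
Closure of {DE}: D → B applies, adding B. So (DE)⁺ = {BDE}.
The closure contains neither all of S1 = {ABDEF} nor all of S2 = {CDEG}, so the common attributes are not a superkey of either fragment. The join is lossy.

No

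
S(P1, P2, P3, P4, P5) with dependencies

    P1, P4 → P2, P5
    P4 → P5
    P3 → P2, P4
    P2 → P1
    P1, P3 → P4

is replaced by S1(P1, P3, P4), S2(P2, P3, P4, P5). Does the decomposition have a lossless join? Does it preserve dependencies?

Lossless test: (P3, P4)⁺ = {P1, P2, P3, P4, P5}, which contains all of one fragment — lossless.
Dependency preservation: the restricted closure of {P1, P4} across the fragments never reaches {P2, P5}, so P1, P4 → P2, P5 cannot be enforced without a join — not preserved.

lossless but not dependency-preserving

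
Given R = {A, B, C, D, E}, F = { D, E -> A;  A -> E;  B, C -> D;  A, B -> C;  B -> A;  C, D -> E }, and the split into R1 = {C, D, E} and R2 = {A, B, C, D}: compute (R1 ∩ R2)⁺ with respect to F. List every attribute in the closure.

A, C, D, E

R1 ∩ R2 = {C, D}.
C, D → E applies, adding E
D, E → A applies, adding A
Closure: {A, C, D, E}.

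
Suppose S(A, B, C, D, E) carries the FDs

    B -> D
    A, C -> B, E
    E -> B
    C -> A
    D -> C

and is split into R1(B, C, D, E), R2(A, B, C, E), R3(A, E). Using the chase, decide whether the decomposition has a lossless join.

Chase test. Columns are A, B, C, D, E; row i has aⱼ where attribute j ∈ Ri, else bᵢⱼ.
Initial tableau (one row per fragment):
  row 1: b11 a2 a3 a4 a5
  row 2: a1 a2 a3 b24 a5
  row 3: a1 b32 b33 b34 a5
Rows 1 and 2 agree on B; apply B→D and equate their D entries.
Rows 1 and 3 agree on E; apply E→B and equate their B entries.
Rows 1 and 2 agree on C; apply C→A and equate their A entries.
Rows 1 and 3 agree on B; apply B→D and equate their D entries.
Rows 1 and 3 agree on D; apply D→C and equate their C entries.
Row 1 is now all distinguished symbols — the join is lossless.

Yes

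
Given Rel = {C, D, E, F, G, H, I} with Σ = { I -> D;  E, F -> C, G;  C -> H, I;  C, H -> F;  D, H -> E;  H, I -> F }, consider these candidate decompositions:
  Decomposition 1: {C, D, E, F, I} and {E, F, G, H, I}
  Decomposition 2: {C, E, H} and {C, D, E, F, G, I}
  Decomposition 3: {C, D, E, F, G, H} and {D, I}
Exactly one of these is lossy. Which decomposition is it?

Decomposition 3

Decomposition 1: common = {E, F, I}, closure = {C, D, E, F, G, H, I} → lossless.
Decomposition 2: common = {C, E}, closure = {C, D, E, F, G, H, I} → lossless.
Decomposition 3: common = {D}, closure = {D} → lossy.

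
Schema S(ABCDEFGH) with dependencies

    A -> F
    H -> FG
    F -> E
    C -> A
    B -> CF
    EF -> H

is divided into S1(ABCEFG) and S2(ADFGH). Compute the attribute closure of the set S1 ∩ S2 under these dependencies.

AEFGH

S1 ∩ S2 = {AFG}.
F → E applies, adding E
EF → H applies, adding H
Closure: {AEFGH}.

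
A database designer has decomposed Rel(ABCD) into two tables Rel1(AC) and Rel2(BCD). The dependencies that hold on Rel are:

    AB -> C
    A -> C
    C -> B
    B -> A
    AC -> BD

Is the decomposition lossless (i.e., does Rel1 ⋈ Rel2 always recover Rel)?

Yes

Common attributes: Rel1 ∩ Rel2 = {C}.
Closure of {C}: C → B applies, adding B; B → A applies, adding A; AC → BD applies, adding D. So (C)⁺ = {ABCD}.
This closure contains every attribute of Rel1, so Rel1 ∩ Rel2 → Rel1. The join is lossless.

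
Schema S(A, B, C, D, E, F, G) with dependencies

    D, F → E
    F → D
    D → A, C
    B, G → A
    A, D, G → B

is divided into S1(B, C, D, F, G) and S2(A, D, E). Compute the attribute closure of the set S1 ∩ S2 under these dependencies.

S1 ∩ S2 = {D}.
D → A, C applies, adding A, C
Closure: {A, C, D}.

A, C, D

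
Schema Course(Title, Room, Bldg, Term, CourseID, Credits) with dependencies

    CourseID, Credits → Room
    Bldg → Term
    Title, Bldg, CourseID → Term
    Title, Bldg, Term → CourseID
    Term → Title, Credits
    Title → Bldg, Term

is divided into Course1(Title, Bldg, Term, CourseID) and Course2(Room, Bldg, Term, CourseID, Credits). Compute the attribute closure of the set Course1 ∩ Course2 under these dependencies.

Course1 ∩ Course2 = {Bldg, Term, CourseID}.
Term → Title, Credits applies, adding Title, Credits
CourseID, Credits → Room applies, adding Room
Closure: {Title, Room, Bldg, Term, CourseID, Credits}.

Title, Room, Bldg, Term, CourseID, Credits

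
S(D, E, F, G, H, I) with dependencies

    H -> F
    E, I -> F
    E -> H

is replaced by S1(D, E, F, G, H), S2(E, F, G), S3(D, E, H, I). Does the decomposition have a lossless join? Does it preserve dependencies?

lossy but dependency-preserving

Lossless test (chase): Rows 1 and 3 agree on H; apply H→F and equate their F entries. Rows 1 and 2 agree on E; apply E→H and equate their H entries. No row becomes fully distinguished — the join is lossy.
Dependency preservation: E, I → F is not contained in any single fragment, but the restricted closure of its left-hand side across the fragments still reaches the right-hand side; the remaining FDs each lie inside some fragment. All dependencies are preserved.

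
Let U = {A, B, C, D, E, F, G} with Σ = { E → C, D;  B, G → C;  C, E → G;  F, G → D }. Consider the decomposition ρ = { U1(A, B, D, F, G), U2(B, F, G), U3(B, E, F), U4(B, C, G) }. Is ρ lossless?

Chase test. Columns are A, B, C, D, E, F, G; row i has aⱼ where attribute j ∈ Ui, else bᵢⱼ.
Initial tableau (one row per fragment):
  row 1: a1 a2 b13 a4 b15 a6 a7
  row 2: b21 a2 b23 b24 b25 a6 a7
  row 3: b31 a2 b33 b34 a5 a6 b37
  row 4: b41 a2 a3 b44 b45 b46 a7
Rows 1 and 2 agree on B, G; apply B, G→C and equate their C entries.
Rows 1 and 4 agree on B, G; apply B, G→C and equate their C entries.
Rows 1 and 2 agree on F, G; apply F, G→D and equate their D entries.
No row becomes fully distinguished — the join is lossy.

No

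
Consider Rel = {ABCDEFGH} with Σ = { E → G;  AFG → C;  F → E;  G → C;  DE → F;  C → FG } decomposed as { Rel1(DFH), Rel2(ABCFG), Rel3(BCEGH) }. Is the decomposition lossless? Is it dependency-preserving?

lossy but dependency-preserving

Lossless test (chase): Rows 1 and 2 agree on F; apply F→E and equate their E entries. Rows 2 and 3 agree on C; apply C→FG and equate their FG entries. Rows 1 and 2 agree on E; apply E→G and equate their G entries. Rows 1 and 3 agree on F; apply F→E and equate their E entries. Rows 1 and 2 agree on G; apply G→C and equate their C entries. No row becomes fully distinguished — the join is lossy.
Dependency preservation: F → E; DE → F are not contained in any single fragment, but the restricted closure of each left-hand side across the fragments still reaches the right-hand side; the remaining FDs each lie inside some fragment. All dependencies are preserved.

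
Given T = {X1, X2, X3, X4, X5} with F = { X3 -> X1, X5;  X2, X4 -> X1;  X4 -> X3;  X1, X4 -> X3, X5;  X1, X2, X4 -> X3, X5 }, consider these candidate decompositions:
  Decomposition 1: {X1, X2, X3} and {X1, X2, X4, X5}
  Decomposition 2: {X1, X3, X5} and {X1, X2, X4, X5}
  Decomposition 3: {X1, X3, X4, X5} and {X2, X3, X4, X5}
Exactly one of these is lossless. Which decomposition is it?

Decomposition 1: common = {X1, X2}, closure = {X1, X2} → lossy.
Decomposition 2: common = {X1, X5}, closure = {X1, X5} → lossy.
Decomposition 3: common = {X3, X4, X5}, closure = {X1, X3, X4, X5} → lossless.

Decomposition 3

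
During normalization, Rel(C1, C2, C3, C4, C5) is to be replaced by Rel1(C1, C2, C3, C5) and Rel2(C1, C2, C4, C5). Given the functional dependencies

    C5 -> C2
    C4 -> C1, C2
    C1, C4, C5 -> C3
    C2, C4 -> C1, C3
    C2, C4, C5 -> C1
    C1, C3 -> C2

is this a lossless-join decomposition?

No

Common attributes: Rel1 ∩ Rel2 = {C1, C2, C5}.
No dependency enlarges {C1, C2, C5}, so (C1, C2, C5)⁺ = {C1, C2, C5}.
The closure contains neither all of Rel1 = {C1, C2, C3, C5} nor all of Rel2 = {C1, C2, C4, C5}, so the common attributes are not a superkey of either fragment. The join is lossy.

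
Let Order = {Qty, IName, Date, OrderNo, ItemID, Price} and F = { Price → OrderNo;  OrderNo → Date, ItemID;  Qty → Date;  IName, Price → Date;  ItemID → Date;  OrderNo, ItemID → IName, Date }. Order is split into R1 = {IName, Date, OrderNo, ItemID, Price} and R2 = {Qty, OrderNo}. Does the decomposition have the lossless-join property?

Common attributes: R1 ∩ R2 = {OrderNo}.
Closure of {OrderNo}: OrderNo → Date, ItemID applies, adding Date, ItemID; OrderNo, ItemID → IName, Date applies, adding IName. So (OrderNo)⁺ = {IName, Date, OrderNo, ItemID}.
The closure contains neither all of R1 = {IName, Date, OrderNo, ItemID, Price} nor all of R2 = {Qty, OrderNo}, so the common attributes are not a superkey of either fragment. The join is lossy.

No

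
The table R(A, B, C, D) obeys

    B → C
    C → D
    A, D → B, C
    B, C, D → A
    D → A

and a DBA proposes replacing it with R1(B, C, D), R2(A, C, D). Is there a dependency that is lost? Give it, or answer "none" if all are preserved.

none

B → C lies within R1.
C → D lies within R1.
A, D → B, C: restricted closure across fragments reaches B, C.
B, C, D → A: restricted closure across fragments reaches A.
D → A lies within R2.
Every dependency is enforceable on the fragments, so the decomposition is dependency-preserving.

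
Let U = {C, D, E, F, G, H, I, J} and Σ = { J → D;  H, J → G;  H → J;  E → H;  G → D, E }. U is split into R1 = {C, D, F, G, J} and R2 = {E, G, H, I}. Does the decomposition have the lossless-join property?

Common attributes: R1 ∩ R2 = {G}.
Closure of {G}: G → D, E applies, adding D, E; E → H applies, adding H; H → J applies, adding J. So (G)⁺ = {D, E, G, H, J}.
The closure contains neither all of R1 = {C, D, F, G, J} nor all of R2 = {E, G, H, I}, so the common attributes are not a superkey of either fragment. The join is lossy.

No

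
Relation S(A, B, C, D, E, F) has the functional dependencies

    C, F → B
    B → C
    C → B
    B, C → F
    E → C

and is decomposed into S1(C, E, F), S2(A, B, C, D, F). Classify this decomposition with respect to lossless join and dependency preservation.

Lossless test: (C, F)⁺ = {B, C, F}, which is a superkey of neither fragment — lossy.
Dependency preservation: every FD's attributes lie within a single fragment, so each can be enforced locally — preserved.

lossy but dependency-preserving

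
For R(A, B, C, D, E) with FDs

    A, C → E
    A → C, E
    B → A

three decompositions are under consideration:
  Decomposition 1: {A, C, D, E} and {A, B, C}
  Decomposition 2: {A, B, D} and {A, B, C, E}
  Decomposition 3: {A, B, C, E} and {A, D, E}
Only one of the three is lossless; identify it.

Decomposition 1: common = {A, C}, closure = {A, C, E} → lossy.
Decomposition 2: common = {A, B}, closure = {A, B, C, E} → lossless.
Decomposition 3: common = {A, E}, closure = {A, C, E} → lossy.

Decomposition 2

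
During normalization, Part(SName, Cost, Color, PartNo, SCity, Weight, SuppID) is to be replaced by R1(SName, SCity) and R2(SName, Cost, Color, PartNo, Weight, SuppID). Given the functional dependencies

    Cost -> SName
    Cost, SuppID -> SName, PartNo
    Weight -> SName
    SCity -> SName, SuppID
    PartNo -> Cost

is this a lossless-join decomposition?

Common attributes: R1 ∩ R2 = {SName}.
No dependency enlarges {SName}, so (SName)⁺ = {SName}.
The closure contains neither all of R1 = {SName, SCity} nor all of R2 = {SName, Cost, Color, PartNo, Weight, SuppID}, so the common attributes are not a superkey of either fragment. The join is lossy.

No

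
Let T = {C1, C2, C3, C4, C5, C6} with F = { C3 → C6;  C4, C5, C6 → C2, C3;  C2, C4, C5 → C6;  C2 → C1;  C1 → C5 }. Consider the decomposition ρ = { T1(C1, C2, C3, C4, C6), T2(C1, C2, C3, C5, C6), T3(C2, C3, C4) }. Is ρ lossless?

Yes

Chase test. Columns are C1, C2, C3, C4, C5, C6; row i has aⱼ where attribute j ∈ Ti, else bᵢⱼ.
Initial tableau (one row per fragment):
  row 1: a1 a2 a3 a4 b15 a6
  row 2: a1 a2 a3 b24 a5 a6
  row 3: b31 a2 a3 a4 b35 b36
Rows 1 and 3 agree on C3; apply C3→C6 and equate their C6 entries.
Rows 1 and 3 agree on C2; apply C2→C1 and equate their C1 entries.
Rows 1 and 2 agree on C1; apply C1→C5 and equate their C5 entries.
Rows 1 and 3 agree on C1; apply C1→C5 and equate their C5 entries.
Row 1 is now all distinguished symbols — the join is lossless.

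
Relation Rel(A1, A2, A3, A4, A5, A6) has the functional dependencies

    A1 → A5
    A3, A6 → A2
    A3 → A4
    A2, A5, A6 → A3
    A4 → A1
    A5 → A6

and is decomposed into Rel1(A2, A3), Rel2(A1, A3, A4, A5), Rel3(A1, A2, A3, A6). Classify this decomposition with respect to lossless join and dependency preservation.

Lossless test (chase): Rows 2 and 3 agree on A1; apply A1→A5 and equate their A5 entries. Rows 1 and 2 agree on A3; apply A3→A4 and equate their A4 entries. Rows 1 and 3 agree on A3; apply A3→A4 and equate their A4 entries. Rows 1 and 2 agree on A4; apply A4→A1 and equate their A1 entries. Rows 2 and 3 agree on A5; apply A5→A6 and equate their A6 entries. Rows 1 and 2 agree on A1; apply A1→A5 and equate their A5 entries. Rows 2 and 3 agree on A3, A6; apply A3, A6→A2 and equate their A2 entries. Rows 1 and 2 agree on A5; apply A5→A6 and equate their A6 entries. Row 1 is now all distinguished symbols — the join is lossless.
Dependency preservation: the restricted closure of {A2, A5, A6} across the fragments never reaches {A3}, so A2, A5, A6 → A3 cannot be enforced without a join — not preserved.

lossless but not dependency-preserving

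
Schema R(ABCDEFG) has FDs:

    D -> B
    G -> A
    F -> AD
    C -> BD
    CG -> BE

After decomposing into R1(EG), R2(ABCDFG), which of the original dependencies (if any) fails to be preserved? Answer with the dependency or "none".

CG -> BE

Check CG → BE: no single fragment contains all of {BCEG}, and the restricted closure of {CG} across the fragments never reaches {BE}.
D → B is preserved.
G → A is preserved.
F → AD is preserved.
C → BD is preserved.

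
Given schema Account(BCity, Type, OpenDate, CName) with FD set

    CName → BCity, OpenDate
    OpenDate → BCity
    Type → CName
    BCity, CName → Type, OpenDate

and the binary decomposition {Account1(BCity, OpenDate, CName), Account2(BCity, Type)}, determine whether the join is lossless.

No

Common attributes: Account1 ∩ Account2 = {BCity}.
No dependency enlarges {BCity}, so (BCity)⁺ = {BCity}.
The closure contains neither all of Account1 = {BCity, OpenDate, CName} nor all of Account2 = {BCity, Type}, so the common attributes are not a superkey of either fragment. The join is lossy.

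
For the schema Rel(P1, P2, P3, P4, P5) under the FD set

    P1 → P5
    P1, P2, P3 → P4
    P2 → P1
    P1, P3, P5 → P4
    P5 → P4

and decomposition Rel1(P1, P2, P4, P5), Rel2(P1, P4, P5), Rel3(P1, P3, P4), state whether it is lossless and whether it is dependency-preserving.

Lossless test (chase): Rows 1 and 3 agree on P1; apply P1→P5 and equate their P5 entries. No row becomes fully distinguished — the join is lossy.
Dependency preservation: P1, P2, P3 → P4; P1, P3, P5 → P4 are not contained in any single fragment, but the restricted closure of each left-hand side across the fragments still reaches the right-hand side; the remaining FDs each lie inside some fragment. All dependencies are preserved.

lossy but dependency-preserving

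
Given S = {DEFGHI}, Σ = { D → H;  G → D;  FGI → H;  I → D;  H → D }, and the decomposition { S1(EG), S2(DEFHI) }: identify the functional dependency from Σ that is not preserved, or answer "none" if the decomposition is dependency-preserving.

Check G → D: no single fragment contains all of {DG}, and the restricted closure of {G} across the fragments never reaches {D}.
D → H is preserved.
FGI → H is preserved.
I → D is preserved.
H → D is preserved.

G → D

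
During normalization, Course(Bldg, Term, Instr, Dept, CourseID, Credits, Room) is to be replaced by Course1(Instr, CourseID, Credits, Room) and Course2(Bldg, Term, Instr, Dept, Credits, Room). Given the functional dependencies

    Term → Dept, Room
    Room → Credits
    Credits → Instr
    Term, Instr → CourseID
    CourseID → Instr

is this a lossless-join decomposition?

Common attributes: Course1 ∩ Course2 = {Instr, Credits, Room}.
No dependency enlarges {Instr, Credits, Room}, so (Instr, Credits, Room)⁺ = {Instr, Credits, Room}.
The closure contains neither all of Course1 = {Instr, CourseID, Credits, Room} nor all of Course2 = {Bldg, Term, Instr, Dept, Credits, Room}, so the common attributes are not a superkey of either fragment. The join is lossy.

No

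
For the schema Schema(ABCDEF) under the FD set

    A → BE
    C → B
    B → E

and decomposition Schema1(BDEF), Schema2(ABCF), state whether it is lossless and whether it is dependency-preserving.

lossy but dependency-preserving

Lossless test: (BF)⁺ = {BEF}, which is a superkey of neither fragment — lossy.
Dependency preservation: A → BE is not contained in any single fragment, but the restricted closure of its left-hand side across the fragments still reaches the right-hand side; the remaining FDs each lie inside some fragment. All dependencies are preserved.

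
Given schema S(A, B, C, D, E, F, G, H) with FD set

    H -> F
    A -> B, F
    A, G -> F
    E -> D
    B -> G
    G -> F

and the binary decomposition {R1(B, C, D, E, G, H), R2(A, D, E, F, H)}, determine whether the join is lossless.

No

Common attributes: R1 ∩ R2 = {D, E, H}.
Closure of {D, E, H}: H → F applies, adding F. So (D, E, H)⁺ = {D, E, F, H}.
The closure contains neither all of R1 = {B, C, D, E, G, H} nor all of R2 = {A, D, E, F, H}, so the common attributes are not a superkey of either fragment. The join is lossy.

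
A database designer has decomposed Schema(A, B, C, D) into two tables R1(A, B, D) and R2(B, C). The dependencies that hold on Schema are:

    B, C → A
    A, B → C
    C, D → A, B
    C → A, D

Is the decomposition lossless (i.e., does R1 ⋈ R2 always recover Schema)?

No

Common attributes: R1 ∩ R2 = {B}.
No dependency enlarges {B}, so (B)⁺ = {B}.
The closure contains neither all of R1 = {A, B, D} nor all of R2 = {B, C}, so the common attributes are not a superkey of either fragment. The join is lossy.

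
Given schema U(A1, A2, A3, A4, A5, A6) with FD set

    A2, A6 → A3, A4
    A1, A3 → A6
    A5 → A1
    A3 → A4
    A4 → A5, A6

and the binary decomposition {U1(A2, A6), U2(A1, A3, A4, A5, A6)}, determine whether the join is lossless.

No

Common attributes: U1 ∩ U2 = {A6}.
No dependency enlarges {A6}, so (A6)⁺ = {A6}.
The closure contains neither all of U1 = {A2, A6} nor all of U2 = {A1, A3, A4, A5, A6}, so the common attributes are not a superkey of either fragment. The join is lossy.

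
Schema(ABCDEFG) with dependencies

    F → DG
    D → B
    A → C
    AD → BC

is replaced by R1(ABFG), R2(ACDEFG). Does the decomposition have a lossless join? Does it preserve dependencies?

lossless but not dependency-preserving

Lossless test: (AFG)⁺ = {ABCDFG}, which contains all of one fragment — lossless.
Dependency preservation: the restricted closure of {D} across the fragments never reaches {B}, so D → B cannot be enforced without a join — not preserved.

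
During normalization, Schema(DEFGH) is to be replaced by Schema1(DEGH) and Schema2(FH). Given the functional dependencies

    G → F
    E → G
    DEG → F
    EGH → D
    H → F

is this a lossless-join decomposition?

Yes

Common attributes: Schema1 ∩ Schema2 = {H}.
Closure of {H}: H → F applies, adding F. So (H)⁺ = {FH}.
This closure contains every attribute of Schema2, so Schema1 ∩ Schema2 → Schema2. The join is lossless.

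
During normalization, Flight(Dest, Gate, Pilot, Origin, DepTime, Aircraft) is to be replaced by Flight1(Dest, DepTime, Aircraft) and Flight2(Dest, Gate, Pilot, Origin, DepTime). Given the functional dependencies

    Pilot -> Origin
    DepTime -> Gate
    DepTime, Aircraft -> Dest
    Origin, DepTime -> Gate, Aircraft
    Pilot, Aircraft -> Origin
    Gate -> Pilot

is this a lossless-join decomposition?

Yes

Common attributes: Flight1 ∩ Flight2 = {Dest, DepTime}.
Closure of {Dest, DepTime}: DepTime → Gate applies, adding Gate; Gate → Pilot applies, adding Pilot; Pilot → Origin applies, adding Origin; Origin, DepTime → Gate, Aircraft applies, adding Aircraft. So (Dest, DepTime)⁺ = {Dest, Gate, Pilot, Origin, DepTime, Aircraft}.
This closure contains every attribute of Flight1, so Flight1 ∩ Flight2 → Flight1. The join is lossless.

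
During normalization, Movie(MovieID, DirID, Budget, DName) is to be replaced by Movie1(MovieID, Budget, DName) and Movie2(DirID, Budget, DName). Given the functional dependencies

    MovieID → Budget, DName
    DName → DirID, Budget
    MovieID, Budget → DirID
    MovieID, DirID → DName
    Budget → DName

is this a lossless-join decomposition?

Yes

Common attributes: Movie1 ∩ Movie2 = {Budget, DName}.
Closure of {Budget, DName}: DName → DirID, Budget applies, adding DirID. So (Budget, DName)⁺ = {DirID, Budget, DName}.
This closure contains every attribute of Movie2, so Movie1 ∩ Movie2 → Movie2. The join is lossless.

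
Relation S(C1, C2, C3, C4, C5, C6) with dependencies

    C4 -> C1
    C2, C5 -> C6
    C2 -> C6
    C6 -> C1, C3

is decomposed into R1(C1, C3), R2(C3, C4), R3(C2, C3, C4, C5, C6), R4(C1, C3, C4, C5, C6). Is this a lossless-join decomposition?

Yes

Chase test. Columns are C1, C2, C3, C4, C5, C6; row i has aⱼ where attribute j ∈ Ri, else bᵢⱼ.
Initial tableau (one row per fragment):
  row 1: a1 b12 a3 b14 b15 b16
  row 2: b21 b22 a3 a4 b25 b26
  row 3: b31 a2 a3 a4 a5 a6
  row 4: a1 b42 a3 a4 a5 a6
Rows 2 and 3 agree on C4; apply C4→C1 and equate their C1 entries.
Rows 2 and 4 agree on C4; apply C4→C1 and equate their C1 entries.
Row 3 is now all distinguished symbols — the join is lossless.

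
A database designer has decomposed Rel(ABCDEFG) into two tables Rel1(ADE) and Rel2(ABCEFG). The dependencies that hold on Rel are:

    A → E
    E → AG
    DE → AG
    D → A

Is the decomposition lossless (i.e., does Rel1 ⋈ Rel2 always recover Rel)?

No

Common attributes: Rel1 ∩ Rel2 = {AE}.
Closure of {AE}: E → AG applies, adding G. So (AE)⁺ = {AEG}.
The closure contains neither all of Rel1 = {ADE} nor all of Rel2 = {ABCEFG}, so the common attributes are not a superkey of either fragment. The join is lossy.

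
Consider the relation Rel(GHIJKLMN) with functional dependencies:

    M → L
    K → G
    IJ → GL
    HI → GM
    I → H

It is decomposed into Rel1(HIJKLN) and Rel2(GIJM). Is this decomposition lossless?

Yes

Common attributes: Rel1 ∩ Rel2 = {IJ}.
Closure of {IJ}: IJ → GL applies, adding GL; I → H applies, adding H; HI → GM applies, adding M. So (IJ)⁺ = {GHIJLM}.
This closure contains every attribute of Rel2, so Rel1 ∩ Rel2 → Rel2. The join is lossless.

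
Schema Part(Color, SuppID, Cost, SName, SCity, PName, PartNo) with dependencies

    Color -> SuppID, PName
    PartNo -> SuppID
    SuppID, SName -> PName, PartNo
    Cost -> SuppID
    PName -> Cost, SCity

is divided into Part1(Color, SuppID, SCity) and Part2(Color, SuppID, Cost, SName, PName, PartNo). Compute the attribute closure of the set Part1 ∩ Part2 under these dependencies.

Color, SuppID, Cost, SCity, PName

Part1 ∩ Part2 = {Color, SuppID}.
Color → SuppID, PName applies, adding PName
PName → Cost, SCity applies, adding Cost, SCity
Closure: {Color, SuppID, Cost, SCity, PName}.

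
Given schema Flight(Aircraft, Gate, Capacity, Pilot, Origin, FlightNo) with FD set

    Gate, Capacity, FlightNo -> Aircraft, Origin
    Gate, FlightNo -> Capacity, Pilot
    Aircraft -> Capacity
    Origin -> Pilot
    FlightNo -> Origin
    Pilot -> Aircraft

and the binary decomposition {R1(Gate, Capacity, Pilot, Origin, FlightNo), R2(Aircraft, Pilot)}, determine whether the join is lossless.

Common attributes: R1 ∩ R2 = {Pilot}.
Closure of {Pilot}: Pilot → Aircraft applies, adding Aircraft; Aircraft → Capacity applies, adding Capacity. So (Pilot)⁺ = {Aircraft, Capacity, Pilot}.
This closure contains every attribute of R2, so R1 ∩ R2 → R2. The join is lossless.

Yes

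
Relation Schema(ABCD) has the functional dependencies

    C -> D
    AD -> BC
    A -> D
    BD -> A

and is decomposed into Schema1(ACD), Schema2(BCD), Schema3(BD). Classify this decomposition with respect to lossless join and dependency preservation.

Lossless test (chase): Rows 2 and 3 agree on BD; apply BD→A and equate their A entries. Rows 2 and 3 agree on AD; apply AD→BC and equate their BC entries. No row becomes fully distinguished — the join is lossy.
Dependency preservation: the restricted closure of {AD} across the fragments never reaches {BC}, so AD → BC cannot be enforced without a join — not preserved.

lossy and not dependency-preserving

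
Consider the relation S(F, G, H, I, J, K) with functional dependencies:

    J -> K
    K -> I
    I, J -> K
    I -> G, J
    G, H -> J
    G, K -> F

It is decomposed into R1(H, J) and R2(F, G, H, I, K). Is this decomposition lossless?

No

Common attributes: R1 ∩ R2 = {H}.
No dependency enlarges {H}, so (H)⁺ = {H}.
The closure contains neither all of R1 = {H, J} nor all of R2 = {F, G, H, I, K}, so the common attributes are not a superkey of either fragment. The join is lossy.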